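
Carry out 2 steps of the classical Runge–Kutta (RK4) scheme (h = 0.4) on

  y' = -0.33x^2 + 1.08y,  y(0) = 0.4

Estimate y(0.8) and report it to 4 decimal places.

0.8780

RK4: k1 = f(x_n, y_n); k2 = f(x_n + h/2, y_n + (h/2)·k1); k3 = f(x_n + h/2, y_n + (h/2)·k2); k4 = f(x_n + h, y_n + h·k3); y_{n+1} = y_n + (h/6)·(k1 + 2k2 + 2k3 + k4).
x=0.000000, y=0.400000:
  k1 = f(0.000000, 0.400000) = 0.432000
  k2 = f(0.200000, 0.486400) = 0.512112
  k3 = f(0.200000, 0.502422) = 0.529416
  k4 = f(0.400000, 0.611766) = 0.607908
  y ← 0.400000 + (0.4/6)·(k1 + 2k2 + 2k3 + k4) = 0.608198
x=0.400000, y=0.608198:
  k1 = f(0.400000, 0.608198) = 0.604053
  k2 = f(0.600000, 0.729008) = 0.668529
  k3 = f(0.600000, 0.741903) = 0.682456
  k4 = f(0.800000, 0.881180) = 0.740474
  y ← 0.608198 + (0.4/6)·(k1 + 2k2 + 2k3 + k4) = 0.877964
y(0.8) ≈ 0.8780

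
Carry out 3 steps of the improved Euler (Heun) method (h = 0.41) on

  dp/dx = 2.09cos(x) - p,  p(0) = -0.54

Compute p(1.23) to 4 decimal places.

Heun: k1 = f(x_n, p_n); k2 = f(x_n + h, p_n + h·k1); p_{n+1} = p_n + (h/2)·(k1 + k2).
x=0.000000, p=-0.540000:
  k1 = f(0.000000, -0.540000) = 2.630000
  k2 = f(0.410000, 0.538300) = 1.378483
  p ← -0.540000 + (0.41/2)·(2.630000 + 1.378483) = 0.281739
x=0.410000, p=0.281739:
  k1 = f(0.410000, 0.281739) = 1.635044
  k2 = f(0.820000, 0.952107) = 0.473736
  p ← 0.281739 + (0.41/2)·(1.635044 + 0.473736) = 0.714039
x=0.820000, p=0.714039:
  k1 = f(0.820000, 0.714039) = 0.711804
  k2 = f(1.230000, 1.005878) = -0.307321
  p ← 0.714039 + (0.41/2)·(0.711804 + (-0.307321)) = 0.796958
p(1.23) ≈ 0.7970

0.7970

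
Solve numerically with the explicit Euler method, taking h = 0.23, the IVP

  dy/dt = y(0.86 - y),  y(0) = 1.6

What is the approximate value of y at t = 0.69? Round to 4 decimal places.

1.0963

Euler: y_{n+1} = y_n + h·f(t_n, y_n).
t=0.000000, y=1.600000: f=-1.184000 → y ← 1.600000 + 0.23·(-1.184000) = 1.327680
t=0.230000, y=1.327680: f=-0.620929 → y ← 1.327680 + 0.23·(-0.620929) = 1.184866
t=0.460000, y=1.184866: f=-0.384923 → y ← 1.184866 + 0.23·(-0.384923) = 1.096334
y(0.69) ≈ 1.0963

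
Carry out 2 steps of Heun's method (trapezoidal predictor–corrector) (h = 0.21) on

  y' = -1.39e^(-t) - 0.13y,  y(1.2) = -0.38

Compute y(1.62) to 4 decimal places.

Heun: k1 = f(t_n, y_n); k2 = f(t_n + h, y_n + h·k1); y_{n+1} = y_n + (h/2)·(k1 + k2).
t=1.200000, y=-0.380000:
  k1 = f(1.200000, -0.380000) = -0.369260
  k2 = f(1.410000, -0.457545) = -0.279878
  y ← -0.380000 + (0.21/2)·(-0.369260 + (-0.279878)) = -0.448160
t=1.410000, y=-0.448160:
  k1 = f(1.410000, -0.448160) = -0.281098
  k2 = f(1.620000, -0.507190) = -0.209144
  y ← -0.448160 + (0.21/2)·(-0.281098 + (-0.209144)) = -0.499635
y(1.62) ≈ -0.4996

-0.4996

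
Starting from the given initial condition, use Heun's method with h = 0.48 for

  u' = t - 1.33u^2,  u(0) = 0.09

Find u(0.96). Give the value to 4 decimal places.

0.4807

Heun: k1 = f(t_n, u_n); k2 = f(t_n + h, u_n + h·k1); u_{n+1} = u_n + (h/2)·(k1 + k2).
t=0.000000, u=0.090000:
  k1 = f(0.000000, 0.090000) = -0.010773
  k2 = f(0.480000, 0.084829) = 0.470429
  u ← 0.090000 + (0.48/2)·(-0.010773 + 0.470429) = 0.200318
t=0.480000, u=0.200318:
  k1 = f(0.480000, 0.200318) = 0.426631
  k2 = f(0.960000, 0.405100) = 0.741739
  u ← 0.200318 + (0.48/2)·(0.426631 + 0.741739) = 0.480726
u(0.96) ≈ 0.4807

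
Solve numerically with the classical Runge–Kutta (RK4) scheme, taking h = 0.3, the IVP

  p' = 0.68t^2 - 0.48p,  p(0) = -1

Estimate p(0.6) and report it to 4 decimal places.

RK4: k1 = f(t_n, p_n); k2 = f(t_n + h/2, p_n + (h/2)·k1); k3 = f(t_n + h/2, p_n + (h/2)·k2); k4 = f(t_n + h, p_n + h·k3); p_{n+1} = p_n + (h/6)·(k1 + 2k2 + 2k3 + k4).
t=0.000000, p=-1.000000:
  k1 = f(0.000000, -1.000000) = 0.480000
  k2 = f(0.150000, -0.928000) = 0.460740
  k3 = f(0.150000, -0.930889) = 0.462127
  k4 = f(0.300000, -0.861362) = 0.474654
  p ← -1.000000 + (0.3/6)·(k1 + 2k2 + 2k3 + k4) = -0.859981
t=0.300000, p=-0.859981:
  k1 = f(0.300000, -0.859981) = 0.473991
  k2 = f(0.450000, -0.788882) = 0.516363
  k3 = f(0.450000, -0.782526) = 0.513313
  k4 = f(0.600000, -0.705987) = 0.583674
  p ← -0.859981 + (0.3/6)·(k1 + 2k2 + 2k3 + k4) = -0.704130
p(0.6) ≈ -0.7041

-0.7041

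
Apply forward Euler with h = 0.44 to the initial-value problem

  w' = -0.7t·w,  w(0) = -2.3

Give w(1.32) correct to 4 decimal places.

Euler: w_{n+1} = w_n + h·f(t_n, w_n).
t=0.000000, w=-2.300000: f=0.000000 → w ← -2.300000 + 0.44·0.000000 = -2.300000
t=0.440000, w=-2.300000: f=0.708400 → w ← -2.300000 + 0.44·0.708400 = -1.988304
t=0.880000, w=-1.988304: f=1.224795 → w ← -1.988304 + 0.44·1.224795 = -1.449394
w(1.32) ≈ -1.4494

-1.4494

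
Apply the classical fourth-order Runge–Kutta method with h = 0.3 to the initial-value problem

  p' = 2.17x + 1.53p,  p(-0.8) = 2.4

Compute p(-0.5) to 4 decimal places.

3.2511

RK4: k1 = f(x_n, p_n); k2 = f(x_n + h/2, p_n + (h/2)·k1); k3 = f(x_n + h/2, p_n + (h/2)·k2); k4 = f(x_n + h, p_n + h·k3); p_{n+1} = p_n + (h/6)·(k1 + 2k2 + 2k3 + k4).
x=-0.800000, p=2.400000:
  k1 = f(-0.800000, 2.400000) = 1.936000
  k2 = f(-0.650000, 2.690400) = 2.705812
  k3 = f(-0.650000, 2.805872) = 2.882484
  k4 = f(-0.500000, 3.264745) = 3.910060
  p ← 2.400000 + (0.3/6)·(k1 + 2k2 + 2k3 + k4) = 3.251133
p(-0.5) ≈ 3.2511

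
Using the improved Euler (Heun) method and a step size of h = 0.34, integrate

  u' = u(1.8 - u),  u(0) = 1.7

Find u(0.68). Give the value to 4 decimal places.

Heun: k1 = f(x_n, u_n); k2 = f(x_n + h, u_n + h·k1); u_{n+1} = u_n + (h/2)·(k1 + k2).
x=0.000000, u=1.700000:
  k1 = f(0.000000, 1.700000) = 0.170000
  k2 = f(0.340000, 1.757800) = 0.074179
  u ← 1.700000 + (0.34/2)·(0.170000 + 0.074179) = 1.741510
x=0.340000, u=1.741510:
  k1 = f(0.340000, 1.741510) = 0.101860
  k2 = f(0.680000, 1.776143) = 0.042374
  u ← 1.741510 + (0.34/2)·(0.101860 + 0.042374) = 1.766030
u(0.68) ≈ 1.7660

1.7660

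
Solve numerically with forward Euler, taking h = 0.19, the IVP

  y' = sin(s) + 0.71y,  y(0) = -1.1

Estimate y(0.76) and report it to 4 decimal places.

Euler: y_{n+1} = y_n + h·f(s_n, y_n).
s=0.000000, y=-1.100000: f=-0.781000 → y ← -1.100000 + 0.19·(-0.781000) = -1.248390
s=0.190000, y=-1.248390: f=-0.697498 → y ← -1.248390 + 0.19·(-0.697498) = -1.380915
s=0.380000, y=-1.380915: f=-0.609529 → y ← -1.380915 + 0.19·(-0.609529) = -1.496725
s=0.570000, y=-1.496725: f=-0.523043 → y ← -1.496725 + 0.19·(-0.523043) = -1.596103
y(0.76) ≈ -1.5961

-1.5961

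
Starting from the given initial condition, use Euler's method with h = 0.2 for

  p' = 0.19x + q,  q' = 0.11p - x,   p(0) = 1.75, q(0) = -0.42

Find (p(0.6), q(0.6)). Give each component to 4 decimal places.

1.5355, -0.4297

Euler on (p,q): p_{n+1} = p_n + h·p', q_{n+1} = q_n + h·q'.
0.000000: (1.750000, -0.420000); f=(-0.420000, 0.192500) → (1.666000, -0.381500)
0.200000: (1.666000, -0.381500); f=(-0.343500, -0.016740) → (1.597300, -0.384848)
0.400000: (1.597300, -0.384848); f=(-0.308848, -0.224297) → (1.535530, -0.429707)
(p(0.6), q(0.6)) ≈ (1.5355, -0.4297)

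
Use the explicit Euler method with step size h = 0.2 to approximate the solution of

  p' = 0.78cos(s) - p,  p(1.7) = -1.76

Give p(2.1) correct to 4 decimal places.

-1.1929

Euler: p_{n+1} = p_n + h·f(s_n, p_n).
s=1.700000, p=-1.760000: f=1.659501 → p ← -1.760000 + 0.2·1.659501 = -1.428100
s=1.900000, p=-1.428100: f=1.175934 → p ← -1.428100 + 0.2·1.175934 = -1.192913
p(2.1) ≈ -1.1929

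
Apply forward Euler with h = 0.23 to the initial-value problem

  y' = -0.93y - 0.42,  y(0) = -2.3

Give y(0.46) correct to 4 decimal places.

Euler: y_{n+1} = y_n + h·f(t_n, y_n).
t=0.000000, y=-2.300000: f=1.719000 → y ← -2.300000 + 0.23·1.719000 = -1.904630
t=0.230000, y=-1.904630: f=1.351306 → y ← -1.904630 + 0.23·1.351306 = -1.593830
y(0.46) ≈ -1.5938

-1.5938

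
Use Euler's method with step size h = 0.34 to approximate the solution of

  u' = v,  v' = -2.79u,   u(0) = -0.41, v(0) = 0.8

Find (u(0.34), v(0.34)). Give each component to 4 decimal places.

Euler on (u,v): u_{n+1} = u_n + h·u', v_{n+1} = v_n + h·v'.
0.000000: (-0.410000, 0.800000); f=(0.800000, 1.143900) → (-0.138000, 1.188926)
(u(0.34), v(0.34)) ≈ (-0.1380, 1.1889)

-0.1380, 1.1889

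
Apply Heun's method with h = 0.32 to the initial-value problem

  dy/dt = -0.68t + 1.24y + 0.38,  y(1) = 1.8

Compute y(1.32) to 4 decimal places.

Heun: k1 = f(t_n, y_n); k2 = f(t_n + h, y_n + h·k1); y_{n+1} = y_n + (h/2)·(k1 + k2).
t=1.000000, y=1.800000:
  k1 = f(1.000000, 1.800000) = 1.932000
  k2 = f(1.320000, 2.418240) = 2.481018
  y ← 1.800000 + (0.32/2)·(1.932000 + 2.481018) = 2.506083
y(1.32) ≈ 2.5061

2.5061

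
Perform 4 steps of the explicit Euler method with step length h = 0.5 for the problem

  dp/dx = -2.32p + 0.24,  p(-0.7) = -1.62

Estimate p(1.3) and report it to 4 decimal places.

0.1023

Euler: p_{n+1} = p_n + h·f(x_n, p_n).
x=-0.700000, p=-1.620000: f=3.998400 → p ← -1.620000 + 0.5·3.998400 = 0.379200
x=-0.200000, p=0.379200: f=-0.639744 → p ← 0.379200 + 0.5·(-0.639744) = 0.059328
x=0.300000, p=0.059328: f=0.102359 → p ← 0.059328 + 0.5·0.102359 = 0.110508
x=0.800000, p=0.110508: f=-0.016377 → p ← 0.110508 + 0.5·(-0.016377) = 0.102319
p(1.3) ≈ 0.1023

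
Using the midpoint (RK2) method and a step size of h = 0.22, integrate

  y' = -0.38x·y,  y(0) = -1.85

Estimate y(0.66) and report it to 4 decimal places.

-1.7024

Midpoint: k1 = f(x_n, y_n); k2 = f(x_n + h/2, y_n + (h/2)·k1); y_{n+1} = y_n + h·k2.
x=0.000000, y=-1.850000:
  k1 = f(0.000000, -1.850000) = 0.000000
  k2 = f(0.110000, -1.850000) = 0.077330
  y ← -1.850000 + 0.22·0.077330 = -1.832987
x=0.220000, y=-1.832987:
  k1 = f(0.220000, -1.832987) = 0.153238
  k2 = f(0.330000, -1.816131) = 0.227743
  y ← -1.832987 + 0.22·0.227743 = -1.782884
x=0.440000, y=-1.782884:
  k1 = f(0.440000, -1.782884) = 0.298098
  k2 = f(0.550000, -1.750093) = 0.365769
  y ← -1.782884 + 0.22·0.365769 = -1.702415
y(0.66) ≈ -1.7024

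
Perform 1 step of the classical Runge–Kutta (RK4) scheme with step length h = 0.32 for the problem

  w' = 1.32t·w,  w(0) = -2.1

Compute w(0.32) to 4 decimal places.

-2.2468

RK4: k1 = f(t_n, w_n); k2 = f(t_n + h/2, w_n + (h/2)·k1); k3 = f(t_n + h/2, w_n + (h/2)·k2); k4 = f(t_n + h, w_n + h·k3); w_{n+1} = w_n + (h/6)·(k1 + 2k2 + 2k3 + k4).
t=0.000000, w=-2.100000:
  k1 = f(0.000000, -2.100000) = 0.000000
  k2 = f(0.160000, -2.100000) = -0.443520
  k3 = f(0.160000, -2.170963) = -0.458507
  k4 = f(0.320000, -2.246722) = -0.949016
  w ← -2.100000 + (0.32/6)·(k1 + 2k2 + 2k3 + k4) = -2.246830
w(0.32) ≈ -2.2468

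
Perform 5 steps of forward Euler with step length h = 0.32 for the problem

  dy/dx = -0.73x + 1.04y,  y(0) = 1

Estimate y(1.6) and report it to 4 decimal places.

3.1651

Euler: y_{n+1} = y_n + h·f(x_n, y_n).
x=0.000000, y=1.000000: f=1.040000 → y ← 1.000000 + 0.32·1.040000 = 1.332800
x=0.320000, y=1.332800: f=1.152512 → y ← 1.332800 + 0.32·1.152512 = 1.701604
x=0.640000, y=1.701604: f=1.302468 → y ← 1.701604 + 0.32·1.302468 = 2.118394
x=0.960000, y=2.118394: f=1.502329 → y ← 2.118394 + 0.32·1.502329 = 2.599139
x=1.280000, y=2.599139: f=1.768705 → y ← 2.599139 + 0.32·1.768705 = 3.165124
y(1.6) ≈ 3.1651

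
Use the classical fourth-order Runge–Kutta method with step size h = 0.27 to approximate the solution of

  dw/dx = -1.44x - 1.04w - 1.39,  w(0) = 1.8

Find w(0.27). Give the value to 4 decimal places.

0.9842

RK4: k1 = f(x_n, w_n); k2 = f(x_n + h/2, w_n + (h/2)·k1); k3 = f(x_n + h/2, w_n + (h/2)·k2); k4 = f(x_n + h, w_n + h·k3); w_{n+1} = w_n + (h/6)·(k1 + 2k2 + 2k3 + k4).
x=0.000000, w=1.800000:
  k1 = f(0.000000, 1.800000) = -3.262000
  k2 = f(0.135000, 1.359630) = -2.998415
  k3 = f(0.135000, 1.395214) = -3.035423
  k4 = f(0.270000, 0.980436) = -2.798453
  w ← 1.800000 + (0.27/6)·(k1 + 2k2 + 2k3 + k4) = 0.984234
w(0.27) ≈ 0.9842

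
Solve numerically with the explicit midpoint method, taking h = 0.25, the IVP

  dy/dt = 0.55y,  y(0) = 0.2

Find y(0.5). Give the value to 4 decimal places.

Midpoint: k1 = f(t_n, y_n); k2 = f(t_n + h/2, y_n + (h/2)·k1); y_{n+1} = y_n + h·k2.
t=0.000000, y=0.200000:
  k1 = f(0.000000, 0.200000) = 0.110000
  k2 = f(0.125000, 0.213750) = 0.117563
  y ← 0.200000 + 0.25·0.117563 = 0.229391
t=0.250000, y=0.229391:
  k1 = f(0.250000, 0.229391) = 0.126165
  k2 = f(0.375000, 0.245161) = 0.134839
  y ← 0.229391 + 0.25·0.134839 = 0.263100
y(0.5) ≈ 0.2631

0.2631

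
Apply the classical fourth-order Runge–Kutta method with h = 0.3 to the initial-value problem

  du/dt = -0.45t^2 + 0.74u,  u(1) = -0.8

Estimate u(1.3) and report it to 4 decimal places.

-1.1980

RK4: k1 = f(t_n, u_n); k2 = f(t_n + h/2, u_n + (h/2)·k1); k3 = f(t_n + h/2, u_n + (h/2)·k2); k4 = f(t_n + h, u_n + h·k3); u_{n+1} = u_n + (h/6)·(k1 + 2k2 + 2k3 + k4).
t=1.000000, u=-0.800000:
  k1 = f(1.000000, -0.800000) = -1.042000
  k2 = f(1.150000, -0.956300) = -1.302787
  k3 = f(1.150000, -0.995418) = -1.331734
  k4 = f(1.300000, -1.199520) = -1.648145
  u ← -0.800000 + (0.3/6)·(k1 + 2k2 + 2k3 + k4) = -1.197959
u(1.3) ≈ -1.1980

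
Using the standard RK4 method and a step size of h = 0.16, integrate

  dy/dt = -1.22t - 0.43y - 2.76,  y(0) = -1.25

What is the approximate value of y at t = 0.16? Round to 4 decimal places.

RK4: k1 = f(t_n, y_n); k2 = f(t_n + h/2, y_n + (h/2)·k1); k3 = f(t_n + h/2, y_n + (h/2)·k2); k4 = f(t_n + h, y_n + h·k3); y_{n+1} = y_n + (h/6)·(k1 + 2k2 + 2k3 + k4).
t=0.000000, y=-1.250000:
  k1 = f(0.000000, -1.250000) = -2.222500
  k2 = f(0.080000, -1.427800) = -2.243646
  k3 = f(0.080000, -1.429492) = -2.242919
  k4 = f(0.160000, -1.608867) = -2.263387
  y ← -1.250000 + (0.16/6)·(k1 + 2k2 + 2k3 + k4) = -1.608907
y(0.16) ≈ -1.6089

-1.6089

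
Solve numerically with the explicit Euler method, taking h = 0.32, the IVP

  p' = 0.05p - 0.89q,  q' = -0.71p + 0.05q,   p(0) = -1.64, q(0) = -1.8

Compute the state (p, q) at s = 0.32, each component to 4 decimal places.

Euler on (p,q): p_{n+1} = p_n + h·p', q_{n+1} = q_n + h·q'.
0.000000: (-1.640000, -1.800000); f=(1.520000, 1.074400) → (-1.153600, -1.456192)
(p(0.32), q(0.32)) ≈ (-1.1536, -1.4562)

-1.1536, -1.4562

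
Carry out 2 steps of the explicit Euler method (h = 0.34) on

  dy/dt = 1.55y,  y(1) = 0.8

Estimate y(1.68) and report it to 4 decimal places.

Euler: y_{n+1} = y_n + h·f(t_n, y_n).
t=1.000000, y=0.800000: f=1.240000 → y ← 0.800000 + 0.34·1.240000 = 1.221600
t=1.340000, y=1.221600: f=1.893480 → y ← 1.221600 + 0.34·1.893480 = 1.865383
y(1.68) ≈ 1.8654

1.8654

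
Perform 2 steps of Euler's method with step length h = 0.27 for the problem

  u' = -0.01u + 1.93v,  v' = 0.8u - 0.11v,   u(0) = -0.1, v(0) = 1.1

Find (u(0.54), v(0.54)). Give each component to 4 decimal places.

Euler on (u,v): u_{n+1} = u_n + h·u', v_{n+1} = v_n + h·v'.
0.000000: (-0.100000, 1.100000); f=(2.124000, -0.201000) → (0.473480, 1.045730)
0.270000: (0.473480, 1.045730); f=(2.013524, 0.263754) → (1.017132, 1.116943)
(u(0.54), v(0.54)) ≈ (1.0171, 1.1169)

1.0171, 1.1169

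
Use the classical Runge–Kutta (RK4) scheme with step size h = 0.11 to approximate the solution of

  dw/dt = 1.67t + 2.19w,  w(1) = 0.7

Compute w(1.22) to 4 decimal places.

RK4: k1 = f(t_n, w_n); k2 = f(t_n + h/2, w_n + (h/2)·k1); k3 = f(t_n + h/2, w_n + (h/2)·k2); k4 = f(t_n + h, w_n + h·k3); w_{n+1} = w_n + (h/6)·(k1 + 2k2 + 2k3 + k4).
t=1.000000, w=0.700000:
  k1 = f(1.000000, 0.700000) = 3.203000
  k2 = f(1.055000, 0.876165) = 3.680651
  k3 = f(1.055000, 0.902436) = 3.738184
  k4 = f(1.110000, 1.111200) = 4.287229
  w ← 0.700000 + (0.11/6)·(k1 + 2k2 + 2k3 + k4) = 1.109345
t=1.110000, w=1.109345:
  k1 = f(1.110000, 1.109345) = 4.283165
  k2 = f(1.165000, 1.344919) = 4.890922
  k3 = f(1.165000, 1.378346) = 4.964127
  k4 = f(1.220000, 1.655399) = 5.662723
  w ← 1.109345 + (0.11/6)·(k1 + 2k2 + 2k3 + k4) = 1.653038
w(1.22) ≈ 1.6530

1.6530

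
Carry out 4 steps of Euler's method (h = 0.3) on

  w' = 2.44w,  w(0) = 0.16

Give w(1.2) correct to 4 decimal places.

Euler: w_{n+1} = w_n + h·f(x_n, w_n).
x=0.000000, w=0.160000: f=0.390400 → w ← 0.160000 + 0.3·0.390400 = 0.277120
x=0.300000, w=0.277120: f=0.676173 → w ← 0.277120 + 0.3·0.676173 = 0.479972
x=0.600000, w=0.479972: f=1.171131 → w ← 0.479972 + 0.3·1.171131 = 0.831311
x=0.900000, w=0.831311: f=2.028399 → w ← 0.831311 + 0.3·2.028399 = 1.439831
w(1.2) ≈ 1.4398

1.4398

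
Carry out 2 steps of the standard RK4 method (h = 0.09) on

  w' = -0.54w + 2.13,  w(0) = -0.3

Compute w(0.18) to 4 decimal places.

0.0931

RK4: k1 = f(t_n, w_n); k2 = f(t_n + h/2, w_n + (h/2)·k1); k3 = f(t_n + h/2, w_n + (h/2)·k2); k4 = f(t_n + h, w_n + h·k3); w_{n+1} = w_n + (h/6)·(k1 + 2k2 + 2k3 + k4).
t=0.000000, w=-0.300000:
  k1 = f(0.000000, -0.300000) = 2.292000
  k2 = f(0.045000, -0.196860) = 2.236304
  k3 = f(0.045000, -0.199366) = 2.237658
  k4 = f(0.090000, -0.098611) = 2.183250
  w ← -0.300000 + (0.09/6)·(k1 + 2k2 + 2k3 + k4) = -0.098652
t=0.090000, w=-0.098652:
  k1 = f(0.090000, -0.098652) = 2.183272
  k2 = f(0.135000, -0.000405) = 2.130219
  k3 = f(0.135000, -0.002793) = 2.131508
  k4 = f(0.180000, 0.093183) = 2.079681
  w ← -0.098652 + (0.09/6)·(k1 + 2k2 + 2k3 + k4) = 0.093144
w(0.18) ≈ 0.0931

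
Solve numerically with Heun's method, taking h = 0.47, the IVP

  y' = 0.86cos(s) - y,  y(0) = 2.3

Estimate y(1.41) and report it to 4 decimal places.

0.9551

Heun: k1 = f(s_n, y_n); k2 = f(s_n + h, y_n + h·k1); y_{n+1} = y_n + (h/2)·(k1 + k2).
s=0.000000, y=2.300000:
  k1 = f(0.000000, 2.300000) = -1.440000
  k2 = f(0.470000, 1.623200) = -0.856451
  y ← 2.300000 + (0.47/2)·(-1.440000 + (-0.856451)) = 1.760334
s=0.470000, y=1.760334:
  k1 = f(0.470000, 1.760334) = -0.993585
  k2 = f(0.940000, 1.293349) = -0.786131
  y ← 1.760334 + (0.47/2)·(-0.993585 + (-0.786131)) = 1.342101
s=0.940000, y=1.342101:
  k1 = f(0.940000, 1.342101) = -0.834883
  k2 = f(1.410000, 0.949706) = -0.812016
  y ← 1.342101 + (0.47/2)·(-0.834883 + (-0.812016)) = 0.955079
y(1.41) ≈ 0.9551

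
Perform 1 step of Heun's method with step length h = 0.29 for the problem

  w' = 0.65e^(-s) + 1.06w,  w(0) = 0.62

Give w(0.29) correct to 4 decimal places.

1.0336

Heun: k1 = f(s_n, w_n); k2 = f(s_n + h, w_n + h·k1); w_{n+1} = w_n + (h/2)·(k1 + k2).
s=0.000000, w=0.620000:
  k1 = f(0.000000, 0.620000) = 1.307200
  k2 = f(0.290000, 0.999088) = 1.545405
  w ← 0.620000 + (0.29/2)·(1.307200 + 1.545405) = 1.033628
w(0.29) ≈ 1.0336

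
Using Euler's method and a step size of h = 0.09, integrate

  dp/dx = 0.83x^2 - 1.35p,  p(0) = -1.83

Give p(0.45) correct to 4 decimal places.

-0.9408

Euler: p_{n+1} = p_n + h·f(x_n, p_n).
x=0.000000, p=-1.830000: f=2.470500 → p ← -1.830000 + 0.09·2.470500 = -1.607655
x=0.090000, p=-1.607655: f=2.177057 → p ← -1.607655 + 0.09·2.177057 = -1.411720
x=0.180000, p=-1.411720: f=1.932714 → p ← -1.411720 + 0.09·1.932714 = -1.237776
x=0.270000, p=-1.237776: f=1.731504 → p ← -1.237776 + 0.09·1.731504 = -1.081940
x=0.360000, p=-1.081940: f=1.568187 → p ← -1.081940 + 0.09·1.568187 = -0.940803
p(0.45) ≈ -0.9408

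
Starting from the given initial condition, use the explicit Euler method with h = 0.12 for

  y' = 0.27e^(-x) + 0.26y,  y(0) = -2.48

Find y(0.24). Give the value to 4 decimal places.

-2.5750

Euler: y_{n+1} = y_n + h·f(x_n, y_n).
x=0.000000, y=-2.480000: f=-0.374800 → y ← -2.480000 + 0.12·(-0.374800) = -2.524976
x=0.120000, y=-2.524976: f=-0.417025 → y ← -2.524976 + 0.12·(-0.417025) = -2.575019
y(0.24) ≈ -2.5750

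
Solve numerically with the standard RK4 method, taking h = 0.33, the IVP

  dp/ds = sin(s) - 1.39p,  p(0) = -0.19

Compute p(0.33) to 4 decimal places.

-0.0735

RK4: k1 = f(s_n, p_n); k2 = f(s_n + h/2, p_n + (h/2)·k1); k3 = f(s_n + h/2, p_n + (h/2)·k2); k4 = f(s_n + h, p_n + h·k3); p_{n+1} = p_n + (h/6)·(k1 + 2k2 + 2k3 + k4).
s=0.000000, p=-0.190000:
  k1 = f(0.000000, -0.190000) = 0.264100
  k2 = f(0.165000, -0.146423) = 0.367781
  k3 = f(0.165000, -0.129316) = 0.344002
  k4 = f(0.330000, -0.076479) = 0.430349
  p ← -0.190000 + (0.33/6)·(k1 + 2k2 + 2k3 + k4) = -0.073509
p(0.33) ≈ -0.0735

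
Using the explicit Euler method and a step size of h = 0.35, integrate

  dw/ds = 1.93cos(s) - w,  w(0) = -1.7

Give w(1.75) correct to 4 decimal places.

0.6492

Euler: w_{n+1} = w_n + h·f(s_n, w_n).
s=0.000000, w=-1.700000: f=3.630000 → w ← -1.700000 + 0.35·3.630000 = -0.429500
s=0.350000, w=-0.429500: f=2.242489 → w ← -0.429500 + 0.35·2.242489 = 0.355371
s=0.700000, w=0.355371: f=1.120774 → w ← 0.355371 + 0.35·1.120774 = 0.747642
s=1.050000, w=0.747642: f=0.212670 → w ← 0.747642 + 0.35·0.212670 = 0.822077
s=1.400000, w=0.822077: f=-0.494040 → w ← 0.822077 + 0.35·(-0.494040) = 0.649163
w(1.75) ≈ 0.6492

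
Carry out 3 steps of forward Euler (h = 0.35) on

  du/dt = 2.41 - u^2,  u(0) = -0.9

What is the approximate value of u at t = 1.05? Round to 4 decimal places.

1.2315

Euler: u_{n+1} = u_n + h·f(t_n, u_n).
t=0.000000, u=-0.900000: f=1.600000 → u ← -0.900000 + 0.35·1.600000 = -0.340000
t=0.350000, u=-0.340000: f=2.294400 → u ← -0.340000 + 0.35·2.294400 = 0.463040
t=0.700000, u=0.463040: f=2.195594 → u ← 0.463040 + 0.35·2.195594 = 1.231498
u(1.05) ≈ 1.2315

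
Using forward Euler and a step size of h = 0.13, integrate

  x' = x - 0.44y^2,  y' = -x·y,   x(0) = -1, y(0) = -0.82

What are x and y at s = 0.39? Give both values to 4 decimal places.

-1.6127, -1.2574

Euler on (x,y): x_{n+1} = x_n + h·x', y_{n+1} = y_n + h·y'.
0.000000: (-1.000000, -0.820000); f=(-1.295856, -0.820000) → (-1.168461, -0.926600)
0.130000: (-1.168461, -0.926600); f=(-1.546240, -1.082696) → (-1.369472, -1.067351)
0.260000: (-1.369472, -1.067351); f=(-1.870737, -1.461707) → (-1.612668, -1.257372)
(x(0.39), y(0.39)) ≈ (-1.6127, -1.2574)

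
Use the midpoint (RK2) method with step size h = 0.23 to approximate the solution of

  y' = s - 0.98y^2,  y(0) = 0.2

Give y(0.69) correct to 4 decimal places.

Midpoint: k1 = f(s_n, y_n); k2 = f(s_n + h/2, y_n + (h/2)·k1); y_{n+1} = y_n + h·k2.
s=0.000000, y=0.200000:
  k1 = f(0.000000, 0.200000) = -0.039200
  k2 = f(0.115000, 0.195492) = 0.077547
  y ← 0.200000 + 0.23·0.077547 = 0.217836
s=0.230000, y=0.217836:
  k1 = f(0.230000, 0.217836) = 0.183497
  k2 = f(0.345000, 0.238938) = 0.289050
  y ← 0.217836 + 0.23·0.289050 = 0.284317
s=0.460000, y=0.284317:
  k1 = f(0.460000, 0.284317) = 0.380780
  k2 = f(0.575000, 0.328107) = 0.469499
  y ← 0.284317 + 0.23·0.469499 = 0.392302
y(0.69) ≈ 0.3923

0.3923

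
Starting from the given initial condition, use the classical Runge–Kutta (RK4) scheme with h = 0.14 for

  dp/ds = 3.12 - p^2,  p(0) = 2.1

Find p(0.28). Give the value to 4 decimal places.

1.8836

RK4: k1 = f(s_n, p_n); k2 = f(s_n + h/2, p_n + (h/2)·k1); k3 = f(s_n + h/2, p_n + (h/2)·k2); k4 = f(s_n + h, p_n + h·k3); p_{n+1} = p_n + (h/6)·(k1 + 2k2 + 2k3 + k4).
s=0.000000, p=2.100000:
  k1 = f(0.000000, 2.100000) = -1.290000
  k2 = f(0.070000, 2.009700) = -0.918894
  k3 = f(0.070000, 2.035677) = -1.023983
  k4 = f(0.140000, 1.956642) = -0.708450
  p ← 2.100000 + (0.14/6)·(k1 + 2k2 + 2k3 + k4) = 1.962702
s=0.140000, p=1.962702:
  k1 = f(0.140000, 1.962702) = -0.732199
  k2 = f(0.210000, 1.911448) = -0.533633
  k3 = f(0.210000, 1.925348) = -0.586963
  k4 = f(0.280000, 1.880527) = -0.416382
  p ← 1.962702 + (0.14/6)·(k1 + 2k2 + 2k3 + k4) = 1.883607
p(0.28) ≈ 1.8836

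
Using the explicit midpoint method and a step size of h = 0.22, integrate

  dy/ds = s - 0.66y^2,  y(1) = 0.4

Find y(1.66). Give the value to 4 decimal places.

Midpoint: k1 = f(s_n, y_n); k2 = f(s_n + h/2, y_n + (h/2)·k1); y_{n+1} = y_n + h·k2.
s=1.000000, y=0.400000:
  k1 = f(1.000000, 0.400000) = 0.894400
  k2 = f(1.110000, 0.498384) = 0.946065
  y ← 0.400000 + 0.22·0.946065 = 0.608134
s=1.220000, y=0.608134:
  k1 = f(1.220000, 0.608134) = 0.975914
  k2 = f(1.330000, 0.715485) = 0.992134
  y ← 0.608134 + 0.22·0.992134 = 0.826404
s=1.440000, y=0.826404:
  k1 = f(1.440000, 0.826404) = 0.989258
  k2 = f(1.550000, 0.935222) = 0.972737
  y ← 0.826404 + 0.22·0.972737 = 1.040406
y(1.66) ≈ 1.0404

1.0404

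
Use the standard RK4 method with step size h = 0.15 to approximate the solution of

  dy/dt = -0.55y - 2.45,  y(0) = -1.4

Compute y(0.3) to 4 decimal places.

-1.8646

RK4: k1 = f(t_n, y_n); k2 = f(t_n + h/2, y_n + (h/2)·k1); k3 = f(t_n + h/2, y_n + (h/2)·k2); k4 = f(t_n + h, y_n + h·k3); y_{n+1} = y_n + (h/6)·(k1 + 2k2 + 2k3 + k4).
t=0.000000, y=-1.400000:
  k1 = f(0.000000, -1.400000) = -1.680000
  k2 = f(0.075000, -1.526000) = -1.610700
  k3 = f(0.075000, -1.520802) = -1.613559
  k4 = f(0.150000, -1.642034) = -1.546881
  y ← -1.400000 + (0.15/6)·(k1 + 2k2 + 2k3 + k4) = -1.641885
t=0.150000, y=-1.641885:
  k1 = f(0.150000, -1.641885) = -1.546963
  k2 = f(0.225000, -1.757907) = -1.483151
  k3 = f(0.225000, -1.753121) = -1.485783
  k4 = f(0.300000, -1.864752) = -1.424386
  y ← -1.641885 + (0.15/6)·(k1 + 2k2 + 2k3 + k4) = -1.864615
y(0.3) ≈ -1.8646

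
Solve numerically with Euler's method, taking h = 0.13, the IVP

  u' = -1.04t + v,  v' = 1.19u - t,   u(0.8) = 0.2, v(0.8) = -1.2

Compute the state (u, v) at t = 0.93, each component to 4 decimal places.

-0.0642, -1.2731

Euler on (u,v): u_{n+1} = u_n + h·u', v_{n+1} = v_n + h·v'.
0.800000: (0.200000, -1.200000); f=(-2.032000, -0.562000) → (-0.064160, -1.273060)
(u(0.93), v(0.93)) ≈ (-0.0642, -1.2731)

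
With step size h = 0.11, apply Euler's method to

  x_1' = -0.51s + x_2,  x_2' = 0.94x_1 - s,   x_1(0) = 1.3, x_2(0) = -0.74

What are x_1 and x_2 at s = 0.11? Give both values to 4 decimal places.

1.2186, -0.6056

Euler on (x_1,x_2): x_1_{n+1} = x_1_n + h·x_1', x_2_{n+1} = x_2_n + h·x_2'.
0.000000: (1.300000, -0.740000); f=(-0.740000, 1.222000) → (1.218600, -0.605580)
(x_1(0.11), x_2(0.11)) ≈ (1.2186, -0.6056)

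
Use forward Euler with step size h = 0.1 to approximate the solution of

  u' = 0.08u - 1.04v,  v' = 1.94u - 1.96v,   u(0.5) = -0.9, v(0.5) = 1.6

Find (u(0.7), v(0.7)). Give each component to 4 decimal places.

-1.1978, 0.6856

Euler on (u,v): u_{n+1} = u_n + h·u', v_{n+1} = v_n + h·v'.
0.500000: (-0.900000, 1.600000); f=(-1.736000, -4.882000) → (-1.073600, 1.111800)
0.600000: (-1.073600, 1.111800); f=(-1.242160, -4.261912) → (-1.197816, 0.685609)
(u(0.7), v(0.7)) ≈ (-1.1978, 0.6856)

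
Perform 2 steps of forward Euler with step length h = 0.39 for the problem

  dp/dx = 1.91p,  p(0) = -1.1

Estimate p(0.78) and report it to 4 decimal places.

-3.3491

Euler: p_{n+1} = p_n + h·f(x_n, p_n).
x=0.000000, p=-1.100000: f=-2.101000 → p ← -1.100000 + 0.39·(-2.101000) = -1.919390
x=0.390000, p=-1.919390: f=-3.666035 → p ← -1.919390 + 0.39·(-3.666035) = -3.349144
p(0.78) ≈ -3.3491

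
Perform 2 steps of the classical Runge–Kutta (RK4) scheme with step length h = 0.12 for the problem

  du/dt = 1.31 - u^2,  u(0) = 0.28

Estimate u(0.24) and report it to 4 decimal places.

0.5506

RK4: k1 = f(t_n, u_n); k2 = f(t_n + h/2, u_n + (h/2)·k1); k3 = f(t_n + h/2, u_n + (h/2)·k2); k4 = f(t_n + h, u_n + h·k3); u_{n+1} = u_n + (h/6)·(k1 + 2k2 + 2k3 + k4).
t=0.000000, u=0.280000:
  k1 = f(0.000000, 0.280000) = 1.231600
  k2 = f(0.060000, 0.353896) = 1.184758
  k3 = f(0.060000, 0.351085) = 1.186739
  k4 = f(0.120000, 0.422409) = 1.131571
  u ← 0.280000 + (0.12/6)·(k1 + 2k2 + 2k3 + k4) = 0.422123
t=0.120000, u=0.422123:
  k1 = f(0.120000, 0.422123) = 1.131812
  k2 = f(0.180000, 0.490032) = 1.069869
  k3 = f(0.180000, 0.486315) = 1.073497
  k4 = f(0.240000, 0.550943) = 1.006462
  u ← 0.422123 + (0.12/6)·(k1 + 2k2 + 2k3 + k4) = 0.550623
u(0.24) ≈ 0.5506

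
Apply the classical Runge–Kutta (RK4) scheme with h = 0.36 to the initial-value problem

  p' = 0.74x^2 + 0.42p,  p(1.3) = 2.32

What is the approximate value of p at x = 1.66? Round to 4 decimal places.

3.3279

RK4: k1 = f(x_n, p_n); k2 = f(x_n + h/2, p_n + (h/2)·k1); k3 = f(x_n + h/2, p_n + (h/2)·k2); k4 = f(x_n + h, p_n + h·k3); p_{n+1} = p_n + (h/6)·(k1 + 2k2 + 2k3 + k4).
x=1.300000, p=2.320000:
  k1 = f(1.300000, 2.320000) = 2.225000
  k2 = f(1.480000, 2.720500) = 2.763506
  k3 = f(1.480000, 2.817431) = 2.804217
  k4 = f(1.660000, 3.329518) = 3.437542
  p ← 2.320000 + (0.36/6)·(k1 + 2k2 + 2k3 + k4) = 3.327879
p(1.66) ≈ 3.3279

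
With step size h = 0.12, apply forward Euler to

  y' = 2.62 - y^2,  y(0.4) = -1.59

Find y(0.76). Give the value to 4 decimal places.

Euler: y_{n+1} = y_n + h·f(t_n, y_n).
t=0.400000, y=-1.590000: f=0.091900 → y ← -1.590000 + 0.12·0.091900 = -1.578972
t=0.520000, y=-1.578972: f=0.126847 → y ← -1.578972 + 0.12·0.126847 = -1.563750
t=0.640000, y=-1.563750: f=0.174685 → y ← -1.563750 + 0.12·0.174685 = -1.542788
y(0.76) ≈ -1.5428

-1.5428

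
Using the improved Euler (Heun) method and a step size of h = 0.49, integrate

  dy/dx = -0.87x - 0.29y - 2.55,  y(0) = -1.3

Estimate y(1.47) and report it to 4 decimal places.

-4.7232

Heun: k1 = f(x_n, y_n); k2 = f(x_n + h, y_n + h·k1); y_{n+1} = y_n + (h/2)·(k1 + k2).
x=0.000000, y=-1.300000:
  k1 = f(0.000000, -1.300000) = -2.173000
  k2 = f(0.490000, -2.364770) = -2.290517
  y ← -1.300000 + (0.49/2)·(-2.173000 + (-2.290517)) = -2.393562
x=0.490000, y=-2.393562:
  k1 = f(0.490000, -2.393562) = -2.282167
  k2 = f(0.980000, -3.511823) = -2.384171
  y ← -2.393562 + (0.49/2)·(-2.282167 + (-2.384171)) = -3.536814
x=0.980000, y=-3.536814:
  k1 = f(0.980000, -3.536814) = -2.376924
  k2 = f(1.470000, -4.701507) = -2.465463
  y ← -3.536814 + (0.49/2)·(-2.376924 + (-2.465463)) = -4.723199
y(1.47) ≈ -4.7232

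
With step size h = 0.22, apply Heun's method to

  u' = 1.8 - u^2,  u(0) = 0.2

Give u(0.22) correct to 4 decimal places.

Heun: k1 = f(x_n, u_n); k2 = f(x_n + h, u_n + h·k1); u_{n+1} = u_n + (h/2)·(k1 + k2).
x=0.000000, u=0.200000:
  k1 = f(0.000000, 0.200000) = 1.760000
  k2 = f(0.220000, 0.587200) = 1.455196
  u ← 0.200000 + (0.22/2)·(1.760000 + 1.455196) = 0.553672
u(0.22) ≈ 0.5537

0.5537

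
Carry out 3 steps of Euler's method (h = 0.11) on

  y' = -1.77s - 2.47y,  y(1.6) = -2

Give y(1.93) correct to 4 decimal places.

-1.5347

Euler: y_{n+1} = y_n + h·f(s_n, y_n).
s=1.600000, y=-2.000000: f=2.108000 → y ← -2.000000 + 0.11·2.108000 = -1.768120
s=1.710000, y=-1.768120: f=1.340556 → y ← -1.768120 + 0.11·1.340556 = -1.620659
s=1.820000, y=-1.620659: f=0.781627 → y ← -1.620659 + 0.11·0.781627 = -1.534680
y(1.93) ≈ -1.5347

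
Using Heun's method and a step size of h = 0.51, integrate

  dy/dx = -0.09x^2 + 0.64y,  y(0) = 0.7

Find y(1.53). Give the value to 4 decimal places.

1.6977

Heun: k1 = f(x_n, y_n); k2 = f(x_n + h, y_n + h·k1); y_{n+1} = y_n + (h/2)·(k1 + k2).
x=0.000000, y=0.700000:
  k1 = f(0.000000, 0.700000) = 0.448000
  k2 = f(0.510000, 0.928480) = 0.570818
  y ← 0.700000 + (0.51/2)·(0.448000 + 0.570818) = 0.959799
x=0.510000, y=0.959799:
  k1 = f(0.510000, 0.959799) = 0.590862
  k2 = f(1.020000, 1.261138) = 0.713493
  y ← 0.959799 + (0.51/2)·(0.590862 + 0.713493) = 1.292409
x=1.020000, y=1.292409:
  k1 = f(1.020000, 1.292409) = 0.733506
  k2 = f(1.530000, 1.666497) = 0.855877
  y ← 1.292409 + (0.51/2)·(0.733506 + 0.855877) = 1.697702
y(1.53) ≈ 1.6977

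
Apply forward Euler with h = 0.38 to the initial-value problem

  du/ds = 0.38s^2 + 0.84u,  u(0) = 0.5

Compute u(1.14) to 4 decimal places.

Euler: u_{n+1} = u_n + h·f(s_n, u_n).
s=0.000000, u=0.500000: f=0.420000 → u ← 0.500000 + 0.38·0.420000 = 0.659600
s=0.380000, u=0.659600: f=0.608936 → u ← 0.659600 + 0.38·0.608936 = 0.890996
s=0.760000, u=0.890996: f=0.967924 → u ← 0.890996 + 0.38·0.967924 = 1.258807
u(1.14) ≈ 1.2588

1.2588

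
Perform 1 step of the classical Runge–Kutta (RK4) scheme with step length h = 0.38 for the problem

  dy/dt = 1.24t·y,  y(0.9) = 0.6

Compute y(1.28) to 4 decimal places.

1.0025

RK4: k1 = f(t_n, y_n); k2 = f(t_n + h/2, y_n + (h/2)·k1); k3 = f(t_n + h/2, y_n + (h/2)·k2); k4 = f(t_n + h, y_n + h·k3); y_{n+1} = y_n + (h/6)·(k1 + 2k2 + 2k3 + k4).
t=0.900000, y=0.600000:
  k1 = f(0.900000, 0.600000) = 0.669600
  k2 = f(1.090000, 0.727224) = 0.982916
  k3 = f(1.090000, 0.786754) = 1.063377
  k4 = f(1.280000, 1.004083) = 1.593681
  y ← 0.600000 + (0.38/6)·(k1 + 2k2 + 2k3 + k4) = 1.002538
y(1.28) ≈ 1.0025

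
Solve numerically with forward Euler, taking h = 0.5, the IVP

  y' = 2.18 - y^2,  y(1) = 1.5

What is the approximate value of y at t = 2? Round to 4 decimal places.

Euler: y_{n+1} = y_n + h·f(t_n, y_n).
t=1.000000, y=1.500000: f=-0.070000 → y ← 1.500000 + 0.5·(-0.070000) = 1.465000
t=1.500000, y=1.465000: f=0.033775 → y ← 1.465000 + 0.5·0.033775 = 1.481888
y(2) ≈ 1.4819

1.4819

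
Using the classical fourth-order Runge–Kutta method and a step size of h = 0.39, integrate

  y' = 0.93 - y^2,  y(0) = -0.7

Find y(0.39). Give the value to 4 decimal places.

RK4: k1 = f(x_n, y_n); k2 = f(x_n + h/2, y_n + (h/2)·k1); k3 = f(x_n + h/2, y_n + (h/2)·k2); k4 = f(x_n + h, y_n + h·k3); y_{n+1} = y_n + (h/6)·(k1 + 2k2 + 2k3 + k4).
x=0.000000, y=-0.700000:
  k1 = f(0.000000, -0.700000) = 0.440000
  k2 = f(0.195000, -0.614200) = 0.552758
  k3 = f(0.195000, -0.592212) = 0.579285
  k4 = f(0.390000, -0.474079) = 0.705249
  y ← -0.700000 + (0.39/6)·(k1 + 2k2 + 2k3 + k4) = -0.478393
y(0.39) ≈ -0.4784

-0.4784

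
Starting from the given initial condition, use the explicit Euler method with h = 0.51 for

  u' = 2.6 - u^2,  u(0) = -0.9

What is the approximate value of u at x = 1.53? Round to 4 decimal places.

Euler: u_{n+1} = u_n + h·f(x_n, u_n).
x=0.000000, u=-0.900000: f=1.790000 → u ← -0.900000 + 0.51·1.790000 = 0.012900
x=0.510000, u=0.012900: f=2.599834 → u ← 0.012900 + 0.51·2.599834 = 1.338815
x=1.020000, u=1.338815: f=0.807574 → u ← 1.338815 + 0.51·0.807574 = 1.750678
u(1.53) ≈ 1.7507

1.7507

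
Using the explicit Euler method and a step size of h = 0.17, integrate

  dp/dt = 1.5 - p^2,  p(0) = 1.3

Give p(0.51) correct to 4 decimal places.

Euler: p_{n+1} = p_n + h·f(t_n, p_n).
t=0.000000, p=1.300000: f=-0.190000 → p ← 1.300000 + 0.17·(-0.190000) = 1.267700
t=0.170000, p=1.267700: f=-0.107063 → p ← 1.267700 + 0.17·(-0.107063) = 1.249499
t=0.340000, p=1.249499: f=-0.061248 → p ← 1.249499 + 0.17·(-0.061248) = 1.239087
p(0.51) ≈ 1.2391

1.2391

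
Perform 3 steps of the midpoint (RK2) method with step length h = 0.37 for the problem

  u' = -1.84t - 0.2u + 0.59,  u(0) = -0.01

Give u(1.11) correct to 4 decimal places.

Midpoint: k1 = f(t_n, u_n); k2 = f(t_n + h/2, u_n + (h/2)·k1); u_{n+1} = u_n + h·k2.
t=0.000000, u=-0.010000:
  k1 = f(0.000000, -0.010000) = 0.592000
  k2 = f(0.185000, 0.099520) = 0.229696
  u ← -0.010000 + 0.37·0.229696 = 0.074988
t=0.370000, u=0.074988:
  k1 = f(0.370000, 0.074988) = -0.105798
  k2 = f(0.555000, 0.055415) = -0.442283
  u ← 0.074988 + 0.37·(-0.442283) = -0.088657
t=0.740000, u=-0.088657:
  k1 = f(0.740000, -0.088657) = -0.753869
  k2 = f(0.925000, -0.228123) = -1.066375
  u ← -0.088657 + 0.37·(-1.066375) = -0.483216
u(1.11) ≈ -0.4832

-0.4832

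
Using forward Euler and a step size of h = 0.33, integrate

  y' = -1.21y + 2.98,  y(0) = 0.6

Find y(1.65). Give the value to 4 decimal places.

Euler: y_{n+1} = y_n + h·f(x_n, y_n).
x=0.000000, y=0.600000: f=2.254000 → y ← 0.600000 + 0.33·2.254000 = 1.343820
x=0.330000, y=1.343820: f=1.353978 → y ← 1.343820 + 0.33·1.353978 = 1.790633
x=0.660000, y=1.790633: f=0.813334 → y ← 1.790633 + 0.33·0.813334 = 2.059033
x=0.990000, y=2.059033: f=0.488570 → y ← 2.059033 + 0.33·0.488570 = 2.220261
x=1.320000, y=2.220261: f=0.293484 → y ← 2.220261 + 0.33·0.293484 = 2.317111
y(1.65) ≈ 2.3171

2.3171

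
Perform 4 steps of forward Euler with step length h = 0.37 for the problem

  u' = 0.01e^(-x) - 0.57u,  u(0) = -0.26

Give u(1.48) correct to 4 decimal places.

-0.0948

Euler: u_{n+1} = u_n + h·f(x_n, u_n).
x=0.000000, u=-0.260000: f=0.158200 → u ← -0.260000 + 0.37·0.158200 = -0.201466
x=0.370000, u=-0.201466: f=0.121743 → u ← -0.201466 + 0.37·0.121743 = -0.156421
x=0.740000, u=-0.156421: f=0.093931 → u ← -0.156421 + 0.37·0.093931 = -0.121667
x=1.110000, u=-0.121667: f=0.072646 → u ← -0.121667 + 0.37·0.072646 = -0.094788
u(1.48) ≈ -0.0948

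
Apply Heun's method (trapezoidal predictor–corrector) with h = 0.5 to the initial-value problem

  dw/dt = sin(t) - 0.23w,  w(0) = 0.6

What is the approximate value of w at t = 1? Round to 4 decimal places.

Heun: k1 = f(t_n, w_n); k2 = f(t_n + h, w_n + h·k1); w_{n+1} = w_n + (h/2)·(k1 + k2).
t=0.000000, w=0.600000:
  k1 = f(0.000000, 0.600000) = -0.138000
  k2 = f(0.500000, 0.531000) = 0.357296
  w ← 0.600000 + (0.5/2)·(-0.138000 + 0.357296) = 0.654824
t=0.500000, w=0.654824:
  k1 = f(0.500000, 0.654824) = 0.328816
  k2 = f(1.000000, 0.819232) = 0.653048
  w ← 0.654824 + (0.5/2)·(0.328816 + 0.653048) = 0.900290
w(1) ≈ 0.9003

0.9003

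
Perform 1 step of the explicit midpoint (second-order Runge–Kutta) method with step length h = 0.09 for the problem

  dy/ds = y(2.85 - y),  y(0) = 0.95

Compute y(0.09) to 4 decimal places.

1.1188

Midpoint: k1 = f(s_n, y_n); k2 = f(s_n + h/2, y_n + (h/2)·k1); y_{n+1} = y_n + h·k2.
s=0.000000, y=0.950000:
  k1 = f(0.000000, 0.950000) = 1.805000
  k2 = f(0.045000, 1.031225) = 1.875566
  y ← 0.950000 + 0.09·1.875566 = 1.118801
y(0.09) ≈ 1.1188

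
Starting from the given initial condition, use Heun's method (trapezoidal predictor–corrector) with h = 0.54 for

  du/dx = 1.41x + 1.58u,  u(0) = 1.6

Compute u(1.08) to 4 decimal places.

Heun: k1 = f(x_n, u_n); k2 = f(x_n + h, u_n + h·k1); u_{n+1} = u_n + (h/2)·(k1 + k2).
x=0.000000, u=1.600000:
  k1 = f(0.000000, 1.600000) = 2.528000
  k2 = f(0.540000, 2.965120) = 5.446290
  u ← 1.600000 + (0.54/2)·(2.528000 + 5.446290) = 3.753058
x=0.540000, u=3.753058:
  k1 = f(0.540000, 3.753058) = 6.691232
  k2 = f(1.080000, 7.366323) = 13.161591
  u ← 3.753058 + (0.54/2)·(6.691232 + 13.161591) = 9.113320
u(1.08) ≈ 9.1133

9.1133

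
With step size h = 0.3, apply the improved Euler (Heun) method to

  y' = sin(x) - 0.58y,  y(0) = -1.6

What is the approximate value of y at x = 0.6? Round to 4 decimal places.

-0.9734

Heun: k1 = f(x_n, y_n); k2 = f(x_n + h, y_n + h·k1); y_{n+1} = y_n + (h/2)·(k1 + k2).
x=0.000000, y=-1.600000:
  k1 = f(0.000000, -1.600000) = 0.928000
  k2 = f(0.300000, -1.321600) = 1.062048
  y ← -1.600000 + (0.3/2)·(0.928000 + 1.062048) = -1.301493
x=0.300000, y=-1.301493:
  k1 = f(0.300000, -1.301493) = 1.050386
  k2 = f(0.600000, -0.986377) = 1.136741
  y ← -1.301493 + (0.3/2)·(1.050386 + 1.136741) = -0.973424
y(0.6) ≈ -0.9734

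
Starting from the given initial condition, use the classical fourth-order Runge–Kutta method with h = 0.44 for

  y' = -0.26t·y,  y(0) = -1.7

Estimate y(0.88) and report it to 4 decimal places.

-1.5372

RK4: k1 = f(t_n, y_n); k2 = f(t_n + h/2, y_n + (h/2)·k1); k3 = f(t_n + h/2, y_n + (h/2)·k2); k4 = f(t_n + h, y_n + h·k3); y_{n+1} = y_n + (h/6)·(k1 + 2k2 + 2k3 + k4).
t=0.000000, y=-1.700000:
  k1 = f(0.000000, -1.700000) = 0.000000
  k2 = f(0.220000, -1.700000) = 0.097240
  k3 = f(0.220000, -1.678607) = 0.096016
  k4 = f(0.440000, -1.657753) = 0.189647
  y ← -1.700000 + (0.44/6)·(k1 + 2k2 + 2k3 + k4) = -1.657748
t=0.440000, y=-1.657748:
  k1 = f(0.440000, -1.657748) = 0.189646
  k2 = f(0.660000, -1.616026) = 0.277310
  k3 = f(0.660000, -1.596740) = 0.274001
  k4 = f(0.880000, -1.537188) = 0.351709
  y ← -1.657748 + (0.44/6)·(k1 + 2k2 + 2k3 + k4) = -1.537190
y(0.88) ≈ -1.5372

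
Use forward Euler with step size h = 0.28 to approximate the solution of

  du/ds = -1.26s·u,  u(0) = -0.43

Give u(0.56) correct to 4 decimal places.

Euler: u_{n+1} = u_n + h·f(s_n, u_n).
s=0.000000, u=-0.430000: f=0.000000 → u ← -0.430000 + 0.28·0.000000 = -0.430000
s=0.280000, u=-0.430000: f=0.151704 → u ← -0.430000 + 0.28·0.151704 = -0.387523
u(0.56) ≈ -0.3875

-0.3875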